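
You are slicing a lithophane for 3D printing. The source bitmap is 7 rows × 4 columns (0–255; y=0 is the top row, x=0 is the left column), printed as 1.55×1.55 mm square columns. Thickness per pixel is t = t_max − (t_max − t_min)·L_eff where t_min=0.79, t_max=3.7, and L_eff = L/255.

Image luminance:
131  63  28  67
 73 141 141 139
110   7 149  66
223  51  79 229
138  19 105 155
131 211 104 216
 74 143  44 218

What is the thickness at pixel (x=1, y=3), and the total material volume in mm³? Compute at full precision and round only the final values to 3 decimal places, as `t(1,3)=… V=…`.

t(1,3)=3.118 V=159.657

span = t_max - t_min = 3.7 - 0.79 = 2.910
L(1,3) = 51, L_eff = 51/255 = 0.200000
t(1,3) = 3.7 - 2.910·0.200000 = 3.118
Σt over all 7·4 pixels = 112973/1700 ≈ 66.4547059
V = pitch²·Σt = 1.55²·112973/1700 = 159.657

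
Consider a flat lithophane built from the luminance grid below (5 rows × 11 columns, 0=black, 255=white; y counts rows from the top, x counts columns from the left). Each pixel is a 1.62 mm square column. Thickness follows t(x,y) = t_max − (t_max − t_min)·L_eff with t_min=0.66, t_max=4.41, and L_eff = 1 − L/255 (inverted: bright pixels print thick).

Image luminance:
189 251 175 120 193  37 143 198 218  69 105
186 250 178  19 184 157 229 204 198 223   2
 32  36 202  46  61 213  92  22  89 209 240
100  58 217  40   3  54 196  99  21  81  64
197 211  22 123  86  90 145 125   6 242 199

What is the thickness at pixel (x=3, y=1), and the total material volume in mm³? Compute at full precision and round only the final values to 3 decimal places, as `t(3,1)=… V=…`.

t(3,1)=0.939 V=371.175

span = t_max - t_min = 4.41 - 0.66 = 3.750
L(3,1) = 19, L_eff = 1 - 19/255 = 0.925490 (inverted)
t(3,1) = 4.41 - 3.750·0.925490 = 0.939
Σt over all 5·11 pixels = 48087/340 ≈ 141.4323529
V = pitch²·Σt = 1.62²·48087/340 = 371.175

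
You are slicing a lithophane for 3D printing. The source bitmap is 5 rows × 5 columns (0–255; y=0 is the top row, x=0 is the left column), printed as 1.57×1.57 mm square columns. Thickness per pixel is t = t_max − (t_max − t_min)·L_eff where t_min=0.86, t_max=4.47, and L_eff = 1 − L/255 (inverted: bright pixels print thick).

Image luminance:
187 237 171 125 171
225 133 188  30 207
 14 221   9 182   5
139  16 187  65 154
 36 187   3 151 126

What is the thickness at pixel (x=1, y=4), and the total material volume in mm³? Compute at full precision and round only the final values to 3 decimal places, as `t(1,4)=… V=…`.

span = t_max - t_min = 4.47 - 0.86 = 3.610
L(1,4) = 187, L_eff = 1 - 187/255 = 0.266667 (inverted)
t(1,4) = 4.47 - 3.610·0.266667 = 3.507
Σt over all 5·5 pixels = 1692259/25500 ≈ 66.3630980
V = pitch²·Σt = 1.57²·1692259/25500 = 163.578

t(1,4)=3.507 V=163.578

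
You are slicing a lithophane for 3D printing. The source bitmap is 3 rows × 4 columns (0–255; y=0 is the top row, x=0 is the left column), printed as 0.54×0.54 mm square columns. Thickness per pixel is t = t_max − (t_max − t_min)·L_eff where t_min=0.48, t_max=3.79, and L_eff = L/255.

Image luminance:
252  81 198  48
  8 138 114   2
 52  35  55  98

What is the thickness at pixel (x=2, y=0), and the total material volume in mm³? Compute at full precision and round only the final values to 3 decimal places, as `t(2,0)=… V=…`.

span = t_max - t_min = 3.79 - 0.48 = 3.310
L(2,0) = 198, L_eff = 198/255 = 0.776471
t(2,0) = 3.79 - 3.310·0.776471 = 1.220
Σt over all 3·4 pixels = 801929/25500 ≈ 31.4481961
V = pitch²·Σt = 0.54²·801929/25500 = 9.170

t(2,0)=1.220 V=9.170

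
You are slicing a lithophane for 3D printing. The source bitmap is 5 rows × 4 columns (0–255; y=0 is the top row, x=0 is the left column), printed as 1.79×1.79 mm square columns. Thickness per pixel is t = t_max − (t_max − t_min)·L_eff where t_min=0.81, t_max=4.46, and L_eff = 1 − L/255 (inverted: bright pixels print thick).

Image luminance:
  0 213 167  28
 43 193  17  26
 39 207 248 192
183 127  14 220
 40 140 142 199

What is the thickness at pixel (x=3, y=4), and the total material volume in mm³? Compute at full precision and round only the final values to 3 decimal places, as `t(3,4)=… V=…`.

span = t_max - t_min = 4.46 - 0.81 = 3.650
L(3,4) = 199, L_eff = 1 - 199/255 = 0.219608 (inverted)
t(3,4) = 4.46 - 3.650·0.219608 = 3.658
Σt over all 5·4 pixels = 130297/2550 ≈ 51.0968627
V = pitch²·Σt = 1.79²·130297/2550 = 163.719

t(3,4)=3.658 V=163.719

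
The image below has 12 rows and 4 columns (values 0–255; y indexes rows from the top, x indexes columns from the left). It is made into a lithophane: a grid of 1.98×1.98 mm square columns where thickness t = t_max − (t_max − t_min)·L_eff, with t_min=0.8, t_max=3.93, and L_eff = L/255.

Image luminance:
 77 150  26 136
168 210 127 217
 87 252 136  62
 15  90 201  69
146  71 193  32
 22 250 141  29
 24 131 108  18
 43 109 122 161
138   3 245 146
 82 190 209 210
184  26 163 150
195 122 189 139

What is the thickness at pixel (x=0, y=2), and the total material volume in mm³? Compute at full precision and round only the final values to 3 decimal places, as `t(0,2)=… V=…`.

span = t_max - t_min = 3.93 - 0.8 = 3.130
L(0,2) = 87, L_eff = 87/255 = 0.341176
t(0,2) = 3.93 - 3.130·0.341176 = 2.862
Σt over all 12·4 pixels = 1463969/12750 ≈ 114.8210980
V = pitch²·Σt = 1.98²·1463969/12750 = 450.145

t(0,2)=2.862 V=450.145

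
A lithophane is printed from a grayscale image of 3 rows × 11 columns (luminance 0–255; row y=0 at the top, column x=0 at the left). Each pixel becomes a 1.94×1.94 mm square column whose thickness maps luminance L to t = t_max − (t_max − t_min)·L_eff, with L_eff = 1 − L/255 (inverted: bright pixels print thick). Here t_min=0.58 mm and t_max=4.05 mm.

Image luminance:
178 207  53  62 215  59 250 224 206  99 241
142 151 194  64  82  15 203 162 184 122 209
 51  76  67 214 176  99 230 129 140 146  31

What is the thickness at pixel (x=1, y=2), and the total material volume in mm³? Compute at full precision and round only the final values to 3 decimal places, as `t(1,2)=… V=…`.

span = t_max - t_min = 4.05 - 0.58 = 3.470
L(1,2) = 76, L_eff = 1 - 76/255 = 0.701961 (inverted)
t(1,2) = 4.05 - 3.470·0.701961 = 1.614
Σt over all 3·11 pixels = 2112377/25500 ≈ 82.8383137
V = pitch²·Σt = 1.94²·2112377/25500 = 311.770

t(1,2)=1.614 V=311.770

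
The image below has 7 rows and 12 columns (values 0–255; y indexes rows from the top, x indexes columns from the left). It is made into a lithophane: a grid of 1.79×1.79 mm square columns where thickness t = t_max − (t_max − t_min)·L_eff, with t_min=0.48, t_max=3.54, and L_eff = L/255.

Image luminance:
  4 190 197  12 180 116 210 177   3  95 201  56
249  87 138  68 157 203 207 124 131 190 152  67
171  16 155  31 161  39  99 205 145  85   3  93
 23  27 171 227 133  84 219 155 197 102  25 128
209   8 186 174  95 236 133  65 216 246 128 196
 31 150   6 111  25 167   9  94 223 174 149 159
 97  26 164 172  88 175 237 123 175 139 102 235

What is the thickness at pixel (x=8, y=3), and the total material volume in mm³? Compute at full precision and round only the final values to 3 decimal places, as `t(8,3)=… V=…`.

t(8,3)=1.176 V=536.328

span = t_max - t_min = 3.54 - 0.48 = 3.060
L(8,3) = 197, L_eff = 197/255 = 0.772549
t(8,3) = 3.54 - 3.060·0.772549 = 1.176
Σt over all 7·12 pixels = 167.388
V = pitch²·Σt = 1.79²·167.388 = 536.328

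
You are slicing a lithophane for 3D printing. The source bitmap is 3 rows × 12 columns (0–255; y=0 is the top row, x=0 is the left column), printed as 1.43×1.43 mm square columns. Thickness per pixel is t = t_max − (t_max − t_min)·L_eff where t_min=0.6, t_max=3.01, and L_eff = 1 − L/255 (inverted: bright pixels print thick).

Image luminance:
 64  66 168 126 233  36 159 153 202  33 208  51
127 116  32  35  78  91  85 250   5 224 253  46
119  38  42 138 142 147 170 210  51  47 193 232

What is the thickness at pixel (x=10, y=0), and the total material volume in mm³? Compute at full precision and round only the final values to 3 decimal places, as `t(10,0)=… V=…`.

t(10,0)=2.566 V=128.626

span = t_max - t_min = 3.01 - 0.6 = 2.410
L(10,0) = 208, L_eff = 1 - 208/255 = 0.184314 (inverted)
t(10,0) = 3.01 - 2.410·0.184314 = 2.566
Σt over all 3·12 pixels = 160397/2550 ≈ 62.9007843
V = pitch²·Σt = 1.43²·160397/2550 = 128.626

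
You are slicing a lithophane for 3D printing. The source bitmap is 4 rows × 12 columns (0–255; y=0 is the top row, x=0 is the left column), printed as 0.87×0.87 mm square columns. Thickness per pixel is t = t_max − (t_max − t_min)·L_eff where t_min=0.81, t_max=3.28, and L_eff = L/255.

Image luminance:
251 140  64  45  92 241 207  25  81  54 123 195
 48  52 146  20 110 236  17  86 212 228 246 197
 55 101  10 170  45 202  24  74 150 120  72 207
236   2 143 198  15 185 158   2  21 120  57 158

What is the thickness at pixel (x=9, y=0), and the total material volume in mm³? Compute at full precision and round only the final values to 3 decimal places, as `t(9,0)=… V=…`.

span = t_max - t_min = 3.28 - 0.81 = 2.470
L(9,0) = 54, L_eff = 54/255 = 0.211765
t(9,0) = 3.28 - 2.470·0.211765 = 2.757
Σt over all 4·12 pixels = 2621393/25500 ≈ 102.7997255
V = pitch²·Σt = 0.87²·2621393/25500 = 77.809

t(9,0)=2.757 V=77.809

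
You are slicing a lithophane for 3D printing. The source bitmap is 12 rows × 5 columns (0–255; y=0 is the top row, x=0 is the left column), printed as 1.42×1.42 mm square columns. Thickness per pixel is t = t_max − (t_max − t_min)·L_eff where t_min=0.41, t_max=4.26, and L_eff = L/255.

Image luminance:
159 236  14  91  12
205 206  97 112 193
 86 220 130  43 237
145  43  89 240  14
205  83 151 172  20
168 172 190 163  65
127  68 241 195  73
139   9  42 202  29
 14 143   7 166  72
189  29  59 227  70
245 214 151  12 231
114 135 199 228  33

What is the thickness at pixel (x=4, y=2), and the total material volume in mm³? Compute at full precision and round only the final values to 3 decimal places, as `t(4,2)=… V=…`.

t(4,2)=0.682 V=283.289

span = t_max - t_min = 4.26 - 0.41 = 3.850
L(4,2) = 237, L_eff = 237/255 = 0.929412
t(4,2) = 4.26 - 3.850·0.929412 = 0.682
Σt over all 12·5 pixels = 179128/1275 ≈ 140.4925490
V = pitch²·Σt = 1.42²·179128/1275 = 283.289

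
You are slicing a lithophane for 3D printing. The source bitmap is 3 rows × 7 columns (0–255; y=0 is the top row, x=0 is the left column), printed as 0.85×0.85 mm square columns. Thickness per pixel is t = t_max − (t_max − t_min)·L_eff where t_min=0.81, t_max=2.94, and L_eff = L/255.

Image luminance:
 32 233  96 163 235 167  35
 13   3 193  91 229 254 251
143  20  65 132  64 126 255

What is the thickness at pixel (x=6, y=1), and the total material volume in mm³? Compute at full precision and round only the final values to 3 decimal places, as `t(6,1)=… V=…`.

t(6,1)=0.843 V=27.709

span = t_max - t_min = 2.94 - 0.81 = 2.130
L(6,1) = 251, L_eff = 251/255 = 0.984314
t(6,1) = 2.94 - 2.130·0.984314 = 0.843
Σt over all 3·7 pixels = 32599/850 ≈ 38.3517647
V = pitch²·Σt = 0.85²·32599/850 = 27.709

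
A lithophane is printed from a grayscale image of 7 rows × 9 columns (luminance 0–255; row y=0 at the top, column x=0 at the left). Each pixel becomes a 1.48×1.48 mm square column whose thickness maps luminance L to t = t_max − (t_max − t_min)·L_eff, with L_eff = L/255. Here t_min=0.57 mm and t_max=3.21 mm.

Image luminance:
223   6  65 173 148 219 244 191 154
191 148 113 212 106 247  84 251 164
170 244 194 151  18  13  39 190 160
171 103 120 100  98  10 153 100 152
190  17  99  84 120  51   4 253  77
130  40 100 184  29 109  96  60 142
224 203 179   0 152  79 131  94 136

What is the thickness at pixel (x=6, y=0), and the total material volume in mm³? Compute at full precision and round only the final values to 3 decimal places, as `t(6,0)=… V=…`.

t(6,0)=0.684 V=259.099

span = t_max - t_min = 3.21 - 0.57 = 2.640
L(6,0) = 244, L_eff = 244/255 = 0.956863
t(6,0) = 3.21 - 2.640·0.956863 = 0.684
Σt over all 7·9 pixels = 1005451/8500 ≈ 118.2883529
V = pitch²·Σt = 1.48²·1005451/8500 = 259.099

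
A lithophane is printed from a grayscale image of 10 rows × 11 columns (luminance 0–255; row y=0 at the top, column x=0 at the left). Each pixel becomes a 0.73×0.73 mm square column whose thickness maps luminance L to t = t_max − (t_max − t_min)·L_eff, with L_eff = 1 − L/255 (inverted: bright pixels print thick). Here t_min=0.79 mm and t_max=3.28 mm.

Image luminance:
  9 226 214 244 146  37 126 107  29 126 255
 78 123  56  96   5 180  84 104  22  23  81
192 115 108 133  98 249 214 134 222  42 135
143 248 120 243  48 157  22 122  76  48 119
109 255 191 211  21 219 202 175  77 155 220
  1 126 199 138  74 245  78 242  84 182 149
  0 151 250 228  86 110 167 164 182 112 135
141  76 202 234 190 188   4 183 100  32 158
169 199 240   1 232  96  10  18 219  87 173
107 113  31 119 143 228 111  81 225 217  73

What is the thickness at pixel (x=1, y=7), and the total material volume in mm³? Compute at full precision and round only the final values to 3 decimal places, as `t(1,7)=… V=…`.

span = t_max - t_min = 3.28 - 0.79 = 2.490
L(1,7) = 76, L_eff = 1 - 76/255 = 0.701961 (inverted)
t(1,7) = 3.28 - 2.490·0.701961 = 1.532
Σt over all 10·11 pixels = 1958501/8500 ≈ 230.4118824
V = pitch²·Σt = 0.73²·1958501/8500 = 122.786

t(1,7)=1.532 V=122.786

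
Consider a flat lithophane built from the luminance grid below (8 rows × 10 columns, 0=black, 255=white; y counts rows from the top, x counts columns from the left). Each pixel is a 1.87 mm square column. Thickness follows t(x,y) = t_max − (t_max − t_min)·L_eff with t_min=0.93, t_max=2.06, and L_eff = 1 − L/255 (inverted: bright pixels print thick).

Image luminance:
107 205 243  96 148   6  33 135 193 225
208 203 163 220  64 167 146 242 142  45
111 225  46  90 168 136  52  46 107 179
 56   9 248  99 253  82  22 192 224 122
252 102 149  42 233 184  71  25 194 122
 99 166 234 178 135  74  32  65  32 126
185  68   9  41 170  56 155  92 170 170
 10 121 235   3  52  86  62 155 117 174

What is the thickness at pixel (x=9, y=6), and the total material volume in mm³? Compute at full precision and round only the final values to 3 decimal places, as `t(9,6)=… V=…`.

span = t_max - t_min = 2.06 - 0.93 = 1.130
L(9,6) = 170, L_eff = 1 - 170/255 = 0.333333 (inverted)
t(9,6) = 2.06 - 1.130·0.333333 = 1.683
Σt over all 8·10 pixels = 253246/2125 ≈ 119.1745882
V = pitch²·Σt = 1.87²·253246/2125 = 416.742

t(9,6)=1.683 V=416.742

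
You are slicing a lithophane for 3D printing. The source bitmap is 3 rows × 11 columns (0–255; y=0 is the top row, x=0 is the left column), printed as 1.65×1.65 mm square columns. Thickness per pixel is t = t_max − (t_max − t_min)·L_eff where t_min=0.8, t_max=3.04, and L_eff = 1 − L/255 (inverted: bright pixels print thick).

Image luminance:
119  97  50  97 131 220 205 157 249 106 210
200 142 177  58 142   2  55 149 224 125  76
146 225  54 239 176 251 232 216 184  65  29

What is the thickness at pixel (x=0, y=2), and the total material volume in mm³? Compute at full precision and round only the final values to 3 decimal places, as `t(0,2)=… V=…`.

t(0,2)=2.083 V=186.859

span = t_max - t_min = 3.04 - 0.8 = 2.240
L(0,2) = 146, L_eff = 1 - 146/255 = 0.427451 (inverted)
t(0,2) = 3.04 - 2.240·0.427451 = 2.083
Σt over all 3·11 pixels = 437548/6375 ≈ 68.6349804
V = pitch²·Σt = 1.65²·437548/6375 = 186.859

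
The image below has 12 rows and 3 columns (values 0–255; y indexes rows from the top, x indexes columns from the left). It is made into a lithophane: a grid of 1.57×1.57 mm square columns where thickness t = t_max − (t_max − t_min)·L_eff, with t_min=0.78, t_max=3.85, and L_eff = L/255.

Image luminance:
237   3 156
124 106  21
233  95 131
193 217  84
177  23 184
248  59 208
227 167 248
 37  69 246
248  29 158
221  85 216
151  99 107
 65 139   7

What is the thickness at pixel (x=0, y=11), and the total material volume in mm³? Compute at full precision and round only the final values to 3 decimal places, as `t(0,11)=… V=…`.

span = t_max - t_min = 3.85 - 0.78 = 3.070
L(0,11) = 65, L_eff = 65/255 = 0.254902
t(0,11) = 3.85 - 3.070·0.254902 = 3.067
Σt over all 12·3 pixels = 996887/12750 ≈ 78.1872157
V = pitch²·Σt = 1.57²·996887/12750 = 192.724

t(0,11)=3.067 V=192.724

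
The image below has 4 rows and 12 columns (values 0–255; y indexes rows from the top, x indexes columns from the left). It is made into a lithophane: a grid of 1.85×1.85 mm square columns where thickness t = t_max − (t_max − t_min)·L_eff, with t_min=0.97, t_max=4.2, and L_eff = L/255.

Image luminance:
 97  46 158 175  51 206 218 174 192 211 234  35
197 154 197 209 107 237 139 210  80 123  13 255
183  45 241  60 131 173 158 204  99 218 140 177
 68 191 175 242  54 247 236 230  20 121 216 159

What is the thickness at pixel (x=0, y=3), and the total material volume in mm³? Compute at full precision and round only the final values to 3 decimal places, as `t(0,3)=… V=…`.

t(0,3)=3.339 V=364.578

span = t_max - t_min = 4.2 - 0.97 = 3.230
L(0,3) = 68, L_eff = 68/255 = 0.266667
t(0,3) = 4.2 - 3.230·0.266667 = 3.339
Σt over all 4·12 pixels = 106.524
V = pitch²·Σt = 1.85²·106.524 = 364.578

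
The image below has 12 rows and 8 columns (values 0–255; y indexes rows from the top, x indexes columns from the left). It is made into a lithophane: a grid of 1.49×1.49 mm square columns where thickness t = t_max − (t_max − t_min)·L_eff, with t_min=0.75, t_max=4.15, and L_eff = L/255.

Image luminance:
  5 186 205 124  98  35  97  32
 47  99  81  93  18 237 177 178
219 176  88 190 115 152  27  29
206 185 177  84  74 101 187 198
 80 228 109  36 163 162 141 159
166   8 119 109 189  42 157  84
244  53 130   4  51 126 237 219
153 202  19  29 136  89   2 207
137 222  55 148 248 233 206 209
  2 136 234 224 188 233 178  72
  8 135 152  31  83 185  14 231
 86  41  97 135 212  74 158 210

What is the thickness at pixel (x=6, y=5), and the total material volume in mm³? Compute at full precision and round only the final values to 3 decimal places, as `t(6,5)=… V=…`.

t(6,5)=2.057 V=518.911

span = t_max - t_min = 4.15 - 0.75 = 3.400
L(6,5) = 157, L_eff = 157/255 = 0.615686
t(6,5) = 4.15 - 3.400·0.615686 = 2.057
Σt over all 12·8 pixels = 3506/15 ≈ 233.7333333
V = pitch²·Σt = 1.49²·3506/15 = 518.911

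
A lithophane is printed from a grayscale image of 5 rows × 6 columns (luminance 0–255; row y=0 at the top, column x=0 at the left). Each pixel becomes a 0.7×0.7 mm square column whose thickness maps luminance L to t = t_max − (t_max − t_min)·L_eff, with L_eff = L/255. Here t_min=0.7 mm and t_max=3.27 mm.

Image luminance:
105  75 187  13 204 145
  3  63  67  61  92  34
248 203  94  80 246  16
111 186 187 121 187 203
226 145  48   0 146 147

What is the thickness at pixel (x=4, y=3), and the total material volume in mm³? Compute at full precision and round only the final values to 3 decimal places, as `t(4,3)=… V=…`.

t(4,3)=1.385 V=30.078

span = t_max - t_min = 3.27 - 0.7 = 2.570
L(4,3) = 187, L_eff = 187/255 = 0.733333
t(4,3) = 3.27 - 2.570·0.733333 = 1.385
Σt over all 5·6 pixels = 1565299/25500 ≈ 61.3842745
V = pitch²·Σt = 0.7²·1565299/25500 = 30.078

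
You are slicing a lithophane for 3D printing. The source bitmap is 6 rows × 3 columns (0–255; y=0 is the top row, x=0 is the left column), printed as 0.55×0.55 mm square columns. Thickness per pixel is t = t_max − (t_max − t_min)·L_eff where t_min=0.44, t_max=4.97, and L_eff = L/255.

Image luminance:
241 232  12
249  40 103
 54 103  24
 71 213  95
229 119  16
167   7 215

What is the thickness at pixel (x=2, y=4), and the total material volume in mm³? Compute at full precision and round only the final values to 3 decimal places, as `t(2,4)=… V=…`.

t(2,4)=4.686 V=15.293

span = t_max - t_min = 4.97 - 0.44 = 4.530
L(2,4) = 16, L_eff = 16/255 = 0.062745
t(2,4) = 4.97 - 4.530·0.062745 = 4.686
Σt over all 6·3 pixels = 21486/425 ≈ 50.5552941
V = pitch²·Σt = 0.55²·21486/425 = 15.293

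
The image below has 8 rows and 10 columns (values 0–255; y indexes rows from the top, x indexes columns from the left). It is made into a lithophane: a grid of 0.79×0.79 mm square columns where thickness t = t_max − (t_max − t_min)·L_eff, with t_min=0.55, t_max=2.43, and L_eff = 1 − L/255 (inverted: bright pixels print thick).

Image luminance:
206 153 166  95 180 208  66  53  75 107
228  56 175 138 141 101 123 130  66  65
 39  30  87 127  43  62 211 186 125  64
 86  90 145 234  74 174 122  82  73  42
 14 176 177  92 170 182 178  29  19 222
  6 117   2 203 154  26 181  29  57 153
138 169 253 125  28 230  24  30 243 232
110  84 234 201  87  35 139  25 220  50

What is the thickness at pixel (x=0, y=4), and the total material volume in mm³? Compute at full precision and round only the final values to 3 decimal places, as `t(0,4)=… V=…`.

t(0,4)=0.653 V=71.043

span = t_max - t_min = 2.43 - 0.55 = 1.880
L(0,4) = 14, L_eff = 1 - 14/255 = 0.945098 (inverted)
t(0,4) = 2.43 - 1.880·0.945098 = 0.653
Σt over all 8·10 pixels = 725684/6375 ≈ 113.8327843
V = pitch²·Σt = 0.79²·725684/6375 = 71.043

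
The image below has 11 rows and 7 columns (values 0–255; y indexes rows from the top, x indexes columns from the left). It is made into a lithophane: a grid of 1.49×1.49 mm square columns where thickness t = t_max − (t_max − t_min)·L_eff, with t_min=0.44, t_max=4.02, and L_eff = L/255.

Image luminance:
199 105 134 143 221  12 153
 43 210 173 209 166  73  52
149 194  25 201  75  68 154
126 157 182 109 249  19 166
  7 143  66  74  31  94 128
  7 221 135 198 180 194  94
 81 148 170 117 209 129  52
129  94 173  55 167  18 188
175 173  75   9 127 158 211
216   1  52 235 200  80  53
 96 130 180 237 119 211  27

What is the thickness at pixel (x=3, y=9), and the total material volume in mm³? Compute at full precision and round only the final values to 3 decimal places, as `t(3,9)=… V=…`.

span = t_max - t_min = 4.02 - 0.44 = 3.580
L(3,9) = 235, L_eff = 235/255 = 0.921569
t(3,9) = 4.02 - 3.580·0.921569 = 0.721
Σt over all 11·7 pixels = 728783/4250 ≈ 171.4783529
V = pitch²·Σt = 1.49²·728783/4250 = 380.699

t(3,9)=0.721 V=380.699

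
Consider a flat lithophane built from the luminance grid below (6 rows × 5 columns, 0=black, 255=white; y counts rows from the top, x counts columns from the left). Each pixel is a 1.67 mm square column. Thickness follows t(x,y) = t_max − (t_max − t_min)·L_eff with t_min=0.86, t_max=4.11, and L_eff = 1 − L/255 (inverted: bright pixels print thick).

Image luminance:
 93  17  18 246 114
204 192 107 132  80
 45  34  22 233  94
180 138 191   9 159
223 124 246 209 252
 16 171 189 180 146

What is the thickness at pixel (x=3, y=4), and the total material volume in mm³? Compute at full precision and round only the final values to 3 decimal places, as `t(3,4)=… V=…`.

t(3,4)=3.524 V=216.408

span = t_max - t_min = 4.11 - 0.86 = 3.250
L(3,4) = 209, L_eff = 1 - 209/255 = 0.180392 (inverted)
t(3,4) = 4.11 - 3.250·0.180392 = 3.524
Σt over all 6·5 pixels = 19787/255 ≈ 77.5960784
V = pitch²·Σt = 1.67²·19787/255 = 216.408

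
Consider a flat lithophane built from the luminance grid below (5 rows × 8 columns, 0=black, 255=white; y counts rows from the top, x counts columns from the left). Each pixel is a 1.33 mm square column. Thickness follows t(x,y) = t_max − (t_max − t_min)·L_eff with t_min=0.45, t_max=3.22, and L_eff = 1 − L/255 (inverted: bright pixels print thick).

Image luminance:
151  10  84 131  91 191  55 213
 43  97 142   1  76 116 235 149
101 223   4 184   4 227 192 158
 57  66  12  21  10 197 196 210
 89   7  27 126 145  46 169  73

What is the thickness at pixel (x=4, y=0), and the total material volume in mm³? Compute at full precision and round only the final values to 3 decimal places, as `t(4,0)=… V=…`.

t(4,0)=1.439 V=115.022

span = t_max - t_min = 3.22 - 0.45 = 2.770
L(4,0) = 91, L_eff = 1 - 91/255 = 0.643137 (inverted)
t(4,0) = 3.22 - 2.770·0.643137 = 1.439
Σt over all 5·8 pixels = 552711/8500 ≈ 65.0248235
V = pitch²·Σt = 1.33²·552711/8500 = 115.022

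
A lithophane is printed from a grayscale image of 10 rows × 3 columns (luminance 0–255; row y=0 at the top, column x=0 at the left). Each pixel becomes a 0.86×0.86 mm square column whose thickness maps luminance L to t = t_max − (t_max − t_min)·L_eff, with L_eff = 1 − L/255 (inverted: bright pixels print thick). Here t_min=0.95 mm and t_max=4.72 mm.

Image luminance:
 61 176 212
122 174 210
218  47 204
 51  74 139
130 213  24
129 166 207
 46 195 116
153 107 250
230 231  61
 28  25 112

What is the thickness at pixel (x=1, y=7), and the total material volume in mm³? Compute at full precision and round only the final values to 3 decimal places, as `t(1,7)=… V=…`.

t(1,7)=2.532 V=66.030

span = t_max - t_min = 4.72 - 0.95 = 3.770
L(1,7) = 107, L_eff = 1 - 107/255 = 0.580392 (inverted)
t(1,7) = 4.72 - 3.770·0.580392 = 2.532
Σt over all 10·3 pixels = 2276597/25500 ≈ 89.2783137
V = pitch²·Σt = 0.86²·2276597/25500 = 66.030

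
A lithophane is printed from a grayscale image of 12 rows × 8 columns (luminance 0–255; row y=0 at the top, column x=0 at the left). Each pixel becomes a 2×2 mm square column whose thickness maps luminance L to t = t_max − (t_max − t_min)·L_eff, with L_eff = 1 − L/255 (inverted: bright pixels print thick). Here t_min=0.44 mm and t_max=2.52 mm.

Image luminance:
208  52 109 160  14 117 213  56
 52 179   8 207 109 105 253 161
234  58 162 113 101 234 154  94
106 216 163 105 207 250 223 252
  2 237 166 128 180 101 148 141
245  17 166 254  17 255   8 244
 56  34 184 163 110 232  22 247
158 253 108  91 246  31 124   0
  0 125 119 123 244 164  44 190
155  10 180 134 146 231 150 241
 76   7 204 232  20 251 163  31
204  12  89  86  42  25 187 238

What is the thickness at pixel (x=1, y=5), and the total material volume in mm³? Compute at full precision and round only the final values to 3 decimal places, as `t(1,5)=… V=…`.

span = t_max - t_min = 2.52 - 0.44 = 2.080
L(1,5) = 17, L_eff = 1 - 17/255 = 0.933333 (inverted)
t(1,5) = 2.52 - 2.080·0.933333 = 0.579
Σt over all 12·8 pixels = 953912/6375 ≈ 149.6332549
V = pitch²·Σt = 2²·953912/6375 = 598.533

t(1,5)=0.579 V=598.533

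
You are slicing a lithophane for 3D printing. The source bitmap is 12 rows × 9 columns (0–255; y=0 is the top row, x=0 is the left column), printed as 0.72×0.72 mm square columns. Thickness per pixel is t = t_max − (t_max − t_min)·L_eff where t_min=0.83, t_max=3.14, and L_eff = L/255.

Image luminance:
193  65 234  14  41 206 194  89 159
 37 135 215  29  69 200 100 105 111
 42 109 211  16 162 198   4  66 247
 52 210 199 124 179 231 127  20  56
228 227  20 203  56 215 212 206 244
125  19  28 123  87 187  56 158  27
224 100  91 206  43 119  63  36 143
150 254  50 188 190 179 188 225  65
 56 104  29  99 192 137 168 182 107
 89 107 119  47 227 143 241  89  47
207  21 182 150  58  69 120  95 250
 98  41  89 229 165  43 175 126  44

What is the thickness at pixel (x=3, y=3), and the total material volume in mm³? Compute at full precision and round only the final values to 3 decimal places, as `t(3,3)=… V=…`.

t(3,3)=2.017 V=111.327

span = t_max - t_min = 3.14 - 0.83 = 2.310
L(3,3) = 124, L_eff = 124/255 = 0.486275
t(3,3) = 3.14 - 2.310·0.486275 = 2.017
Σt over all 12·9 pixels = 1825387/8500 ≈ 214.7514118
V = pitch²·Σt = 0.72²·1825387/8500 = 111.327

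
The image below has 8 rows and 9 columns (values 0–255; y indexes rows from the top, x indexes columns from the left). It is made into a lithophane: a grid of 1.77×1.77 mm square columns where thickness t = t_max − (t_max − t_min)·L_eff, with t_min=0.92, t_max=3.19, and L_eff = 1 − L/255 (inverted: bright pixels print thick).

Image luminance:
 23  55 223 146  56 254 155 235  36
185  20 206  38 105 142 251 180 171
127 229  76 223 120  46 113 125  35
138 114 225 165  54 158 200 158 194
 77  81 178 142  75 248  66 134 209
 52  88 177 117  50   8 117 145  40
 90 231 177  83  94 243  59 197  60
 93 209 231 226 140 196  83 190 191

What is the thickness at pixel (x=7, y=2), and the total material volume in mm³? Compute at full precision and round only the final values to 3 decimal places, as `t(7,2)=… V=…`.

t(7,2)=2.033 V=480.221

span = t_max - t_min = 3.19 - 0.92 = 2.270
L(7,2) = 125, L_eff = 1 - 125/255 = 0.509804 (inverted)
t(7,2) = 3.19 - 2.270·0.509804 = 2.033
Σt over all 8·9 pixels = 1954363/12750 ≈ 153.2833725
V = pitch²·Σt = 1.77²·1954363/12750 = 480.221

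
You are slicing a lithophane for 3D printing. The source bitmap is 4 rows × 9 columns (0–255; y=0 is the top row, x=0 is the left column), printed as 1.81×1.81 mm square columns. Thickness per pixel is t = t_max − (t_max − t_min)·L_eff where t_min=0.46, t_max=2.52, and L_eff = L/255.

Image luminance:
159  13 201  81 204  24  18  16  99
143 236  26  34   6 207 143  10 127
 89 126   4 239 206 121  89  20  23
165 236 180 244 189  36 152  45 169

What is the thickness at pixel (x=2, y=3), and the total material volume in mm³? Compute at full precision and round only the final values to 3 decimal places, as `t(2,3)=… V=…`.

t(2,3)=1.066 V=189.228

span = t_max - t_min = 2.52 - 0.46 = 2.060
L(2,3) = 180, L_eff = 180/255 = 0.705882
t(2,3) = 2.52 - 2.060·0.705882 = 1.066
Σt over all 4·9 pixels = 57.76
V = pitch²·Σt = 1.81²·57.76 = 189.228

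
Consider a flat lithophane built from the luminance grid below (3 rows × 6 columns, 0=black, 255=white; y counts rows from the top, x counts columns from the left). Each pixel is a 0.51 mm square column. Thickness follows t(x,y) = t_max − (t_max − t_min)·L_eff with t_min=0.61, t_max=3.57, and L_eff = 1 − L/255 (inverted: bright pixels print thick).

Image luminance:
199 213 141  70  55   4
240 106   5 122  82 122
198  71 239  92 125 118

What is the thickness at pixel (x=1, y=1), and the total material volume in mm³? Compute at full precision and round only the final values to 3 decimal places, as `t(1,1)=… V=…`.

t(1,1)=1.840 V=9.504

span = t_max - t_min = 3.57 - 0.61 = 2.960
L(1,1) = 106, L_eff = 1 - 106/255 = 0.584314 (inverted)
t(1,1) = 3.57 - 2.960·0.584314 = 1.840
Σt over all 3·6 pixels = 155297/4250 ≈ 36.5404706
V = pitch²·Σt = 0.51²·155297/4250 = 9.504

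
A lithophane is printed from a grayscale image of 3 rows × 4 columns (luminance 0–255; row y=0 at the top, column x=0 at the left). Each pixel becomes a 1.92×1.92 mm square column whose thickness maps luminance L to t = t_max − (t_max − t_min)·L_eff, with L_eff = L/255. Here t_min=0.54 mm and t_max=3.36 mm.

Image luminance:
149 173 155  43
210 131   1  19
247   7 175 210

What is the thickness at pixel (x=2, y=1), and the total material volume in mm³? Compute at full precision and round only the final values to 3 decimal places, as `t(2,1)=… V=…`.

t(2,1)=3.349 V=86.669

span = t_max - t_min = 3.36 - 0.54 = 2.820
L(2,1) = 1, L_eff = 1/255 = 0.003922
t(2,1) = 3.36 - 2.820·0.003922 = 3.349
Σt over all 3·4 pixels = 9992/425 ≈ 23.5105882
V = pitch²·Σt = 1.92²·9992/425 = 86.669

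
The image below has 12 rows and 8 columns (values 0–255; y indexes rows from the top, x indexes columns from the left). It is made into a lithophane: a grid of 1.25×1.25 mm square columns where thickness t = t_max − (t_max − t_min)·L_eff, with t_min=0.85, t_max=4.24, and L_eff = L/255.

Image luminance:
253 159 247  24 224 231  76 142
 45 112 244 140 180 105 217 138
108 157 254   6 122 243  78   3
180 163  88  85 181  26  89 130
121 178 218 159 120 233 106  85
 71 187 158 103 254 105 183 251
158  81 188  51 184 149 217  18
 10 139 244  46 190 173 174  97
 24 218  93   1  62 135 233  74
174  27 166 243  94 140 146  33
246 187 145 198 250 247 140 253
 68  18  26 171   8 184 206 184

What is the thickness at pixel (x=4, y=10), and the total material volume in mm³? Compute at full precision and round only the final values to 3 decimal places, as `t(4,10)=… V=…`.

span = t_max - t_min = 4.24 - 0.85 = 3.390
L(4,10) = 250, L_eff = 250/255 = 0.980392
t(4,10) = 4.24 - 3.390·0.980392 = 0.916
Σt over all 12·8 pixels = 386981/1700 ≈ 227.6358824
V = pitch²·Σt = 1.25²·386981/1700 = 355.681

t(4,10)=0.916 V=355.681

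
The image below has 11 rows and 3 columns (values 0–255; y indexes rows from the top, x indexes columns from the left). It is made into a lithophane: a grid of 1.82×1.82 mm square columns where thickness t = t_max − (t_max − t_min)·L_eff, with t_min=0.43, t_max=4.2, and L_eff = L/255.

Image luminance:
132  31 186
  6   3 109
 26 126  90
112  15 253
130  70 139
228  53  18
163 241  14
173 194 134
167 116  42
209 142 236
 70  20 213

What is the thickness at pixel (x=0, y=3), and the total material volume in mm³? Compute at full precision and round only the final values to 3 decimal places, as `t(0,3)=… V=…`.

t(0,3)=2.544 V=270.019

span = t_max - t_min = 4.2 - 0.43 = 3.770
L(0,3) = 112, L_eff = 112/255 = 0.439216
t(0,3) = 4.2 - 3.770·0.439216 = 2.544
Σt over all 11·3 pixels = 692901/8500 ≈ 81.5177647
V = pitch²·Σt = 1.82²·692901/8500 = 270.019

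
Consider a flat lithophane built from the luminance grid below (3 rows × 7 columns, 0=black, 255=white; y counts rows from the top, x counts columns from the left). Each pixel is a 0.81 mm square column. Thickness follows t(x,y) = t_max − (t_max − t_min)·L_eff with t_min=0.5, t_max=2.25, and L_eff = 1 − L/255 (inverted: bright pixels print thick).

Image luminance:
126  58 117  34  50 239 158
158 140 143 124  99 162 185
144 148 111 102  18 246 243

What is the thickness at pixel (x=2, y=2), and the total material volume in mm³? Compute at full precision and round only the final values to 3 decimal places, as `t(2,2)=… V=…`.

t(2,2)=1.262 V=19.519

span = t_max - t_min = 2.25 - 0.5 = 1.750
L(2,2) = 111, L_eff = 1 - 111/255 = 0.564706 (inverted)
t(2,2) = 2.25 - 1.750·0.564706 = 1.262
Σt over all 3·7 pixels = 29.75
V = pitch²·Σt = 0.81²·29.75 = 19.519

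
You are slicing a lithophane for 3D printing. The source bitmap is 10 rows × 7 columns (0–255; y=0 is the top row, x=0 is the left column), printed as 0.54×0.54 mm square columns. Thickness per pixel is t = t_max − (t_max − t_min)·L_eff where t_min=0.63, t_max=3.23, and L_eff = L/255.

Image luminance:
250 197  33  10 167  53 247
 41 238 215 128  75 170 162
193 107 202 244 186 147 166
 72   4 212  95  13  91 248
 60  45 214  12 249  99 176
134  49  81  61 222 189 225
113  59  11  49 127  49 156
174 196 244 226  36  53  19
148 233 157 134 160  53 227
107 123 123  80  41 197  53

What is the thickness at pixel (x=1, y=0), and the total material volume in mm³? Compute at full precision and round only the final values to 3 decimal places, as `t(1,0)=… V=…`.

t(1,0)=1.221 V=38.786

span = t_max - t_min = 3.23 - 0.63 = 2.600
L(1,0) = 197, L_eff = 197/255 = 0.772549
t(1,0) = 3.23 - 2.600·0.772549 = 1.221
Σt over all 10·7 pixels = 13567/102 ≈ 133.0098039
V = pitch²·Σt = 0.54²·13567/102 = 38.786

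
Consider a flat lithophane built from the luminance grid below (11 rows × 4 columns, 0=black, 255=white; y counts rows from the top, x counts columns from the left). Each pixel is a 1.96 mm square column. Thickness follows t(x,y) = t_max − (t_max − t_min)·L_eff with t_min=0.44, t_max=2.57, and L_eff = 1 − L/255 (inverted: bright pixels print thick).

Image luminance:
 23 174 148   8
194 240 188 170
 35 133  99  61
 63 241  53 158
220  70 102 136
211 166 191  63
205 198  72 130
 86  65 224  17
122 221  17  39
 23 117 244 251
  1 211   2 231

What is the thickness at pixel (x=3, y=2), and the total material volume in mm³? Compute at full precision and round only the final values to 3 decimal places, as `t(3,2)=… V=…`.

t(3,2)=0.950 V=254.808

span = t_max - t_min = 2.57 - 0.44 = 2.130
L(3,2) = 61, L_eff = 1 - 61/255 = 0.760784 (inverted)
t(3,2) = 2.57 - 2.130·0.760784 = 0.950
Σt over all 11·4 pixels = 563793/8500 ≈ 66.3285882
V = pitch²·Σt = 1.96²·563793/8500 = 254.808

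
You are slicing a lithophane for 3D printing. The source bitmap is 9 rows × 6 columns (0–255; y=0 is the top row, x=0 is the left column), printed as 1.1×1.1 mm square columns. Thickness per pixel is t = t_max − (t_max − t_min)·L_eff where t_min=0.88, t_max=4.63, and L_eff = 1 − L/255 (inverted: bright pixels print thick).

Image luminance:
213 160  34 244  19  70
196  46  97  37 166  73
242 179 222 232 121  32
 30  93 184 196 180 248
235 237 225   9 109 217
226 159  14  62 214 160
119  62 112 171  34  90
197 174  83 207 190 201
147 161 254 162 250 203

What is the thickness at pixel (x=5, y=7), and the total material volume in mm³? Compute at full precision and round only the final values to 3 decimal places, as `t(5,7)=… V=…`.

t(5,7)=3.836 V=199.817

span = t_max - t_min = 4.63 - 0.88 = 3.750
L(5,7) = 201, L_eff = 1 - 201/255 = 0.211765 (inverted)
t(5,7) = 4.63 - 3.750·0.211765 = 3.836
Σt over all 9·6 pixels = 140367/850 ≈ 165.1376471
V = pitch²·Σt = 1.1²·140367/850 = 199.817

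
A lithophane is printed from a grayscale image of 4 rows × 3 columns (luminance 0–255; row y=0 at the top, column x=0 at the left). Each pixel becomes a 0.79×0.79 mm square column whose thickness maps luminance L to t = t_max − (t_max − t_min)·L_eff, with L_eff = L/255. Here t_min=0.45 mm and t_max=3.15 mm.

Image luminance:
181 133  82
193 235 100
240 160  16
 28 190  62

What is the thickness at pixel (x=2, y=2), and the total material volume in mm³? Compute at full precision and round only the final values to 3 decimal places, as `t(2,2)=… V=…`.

span = t_max - t_min = 3.15 - 0.45 = 2.700
L(2,2) = 16, L_eff = 16/255 = 0.062745
t(2,2) = 3.15 - 2.700·0.062745 = 2.981
Σt over all 4·3 pixels = 351/17 ≈ 20.6470588
V = pitch²·Σt = 0.79²·351/17 = 12.886

t(2,2)=2.981 V=12.886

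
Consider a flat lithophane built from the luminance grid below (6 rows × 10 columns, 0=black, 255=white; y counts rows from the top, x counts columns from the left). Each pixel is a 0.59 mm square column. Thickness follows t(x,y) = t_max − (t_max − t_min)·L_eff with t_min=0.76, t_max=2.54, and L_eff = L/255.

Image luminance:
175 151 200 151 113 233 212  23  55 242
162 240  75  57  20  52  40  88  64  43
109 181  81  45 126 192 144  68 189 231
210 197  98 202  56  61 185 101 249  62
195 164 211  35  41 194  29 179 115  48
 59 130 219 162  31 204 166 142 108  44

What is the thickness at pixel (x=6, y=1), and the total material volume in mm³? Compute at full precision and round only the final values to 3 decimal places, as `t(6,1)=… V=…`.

span = t_max - t_min = 2.54 - 0.76 = 1.780
L(6,1) = 40, L_eff = 40/255 = 0.156863
t(6,1) = 2.54 - 1.780·0.156863 = 2.261
Σt over all 6·10 pixels = 420483/4250 ≈ 98.9371765
V = pitch²·Σt = 0.59²·420483/4250 = 34.440

t(6,1)=2.261 V=34.440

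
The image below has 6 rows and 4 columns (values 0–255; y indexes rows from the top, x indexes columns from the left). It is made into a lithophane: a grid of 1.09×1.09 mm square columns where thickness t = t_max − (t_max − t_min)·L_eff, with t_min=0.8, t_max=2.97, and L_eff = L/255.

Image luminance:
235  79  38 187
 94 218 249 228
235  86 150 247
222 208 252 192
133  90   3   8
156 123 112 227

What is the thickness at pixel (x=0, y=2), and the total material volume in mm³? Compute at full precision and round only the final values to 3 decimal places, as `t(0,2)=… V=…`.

t(0,2)=0.970 V=46.551

span = t_max - t_min = 2.97 - 0.8 = 2.170
L(0,2) = 235, L_eff = 235/255 = 0.921569
t(0,2) = 2.97 - 2.170·0.921569 = 0.970
Σt over all 6·4 pixels = 249779/6375 ≈ 39.1810196
V = pitch²·Σt = 1.09²·249779/6375 = 46.551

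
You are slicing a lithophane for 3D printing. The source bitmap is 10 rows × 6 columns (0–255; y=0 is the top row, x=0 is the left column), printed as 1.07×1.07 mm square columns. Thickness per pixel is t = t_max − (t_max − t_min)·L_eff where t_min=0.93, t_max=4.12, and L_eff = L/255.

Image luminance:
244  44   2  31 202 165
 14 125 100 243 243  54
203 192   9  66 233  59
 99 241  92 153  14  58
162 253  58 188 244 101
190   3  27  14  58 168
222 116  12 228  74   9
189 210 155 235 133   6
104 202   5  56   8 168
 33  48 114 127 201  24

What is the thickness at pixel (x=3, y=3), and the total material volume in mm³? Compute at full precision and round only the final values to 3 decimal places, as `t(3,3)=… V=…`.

t(3,3)=2.206 V=182.318

span = t_max - t_min = 4.12 - 0.93 = 3.190
L(3,3) = 153, L_eff = 153/255 = 0.600000
t(3,3) = 4.12 - 3.190·0.600000 = 2.206
Σt over all 10·6 pixels = 4060711/25500 ≈ 159.2435686
V = pitch²·Σt = 1.07²·4060711/25500 = 182.318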